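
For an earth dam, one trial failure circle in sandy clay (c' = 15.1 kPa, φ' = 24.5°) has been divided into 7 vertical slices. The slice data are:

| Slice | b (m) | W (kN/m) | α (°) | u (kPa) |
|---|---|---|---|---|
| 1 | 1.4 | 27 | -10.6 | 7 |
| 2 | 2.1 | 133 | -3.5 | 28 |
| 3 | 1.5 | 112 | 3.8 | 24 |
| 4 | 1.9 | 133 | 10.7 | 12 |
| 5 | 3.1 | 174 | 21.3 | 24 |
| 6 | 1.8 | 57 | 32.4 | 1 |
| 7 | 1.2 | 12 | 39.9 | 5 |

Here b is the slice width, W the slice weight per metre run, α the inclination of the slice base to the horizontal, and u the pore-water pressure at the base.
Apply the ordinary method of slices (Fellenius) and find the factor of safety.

FS = 3.28

Ordinary method of slices: FS = Σ[c'·Δl_i + (W_i cosα_i − u_i·Δl_i)·tanφ'] / Σ W_i sinα_i, with Δl_i = b_i / cosα_i.
Slice 1: Δl = 1.4/cos(-10.6°) = 1.424 m; N'_1 = 27·cos(-10.6°) − 7·1.424 = 16.6; c'Δl = 21.51; W sinα = -5.0
Slice 2: Δl = 2.1/cos(-3.5°) = 2.104 m; N'_2 = 133·cos(-3.5°) − 28·2.104 = 73.8; c'Δl = 31.77; W sinα = -8.1
Slice 3: Δl = 1.5/cos3.8° = 1.503 m; N'_3 = 112·cos3.8° − 24·1.503 = 75.7; c'Δl = 22.70; W sinα = 7.4
Slice 4: Δl = 1.9/cos10.7° = 1.934 m; N'_4 = 133·cos10.7° − 12·1.934 = 107.5; c'Δl = 29.20; W sinα = 24.7
Slice 5: Δl = 3.1/cos21.3° = 3.327 m; N'_5 = 174·cos21.3° − 24·3.327 = 82.3; c'Δl = 50.24; W sinα = 63.2
Slice 6: Δl = 1.8/cos32.4° = 2.132 m; N'_6 = 57·cos32.4° − 1·2.132 = 46.0; c'Δl = 32.19; W sinα = 30.5
Slice 7: Δl = 1.2/cos39.9° = 1.564 m; N'_7 = 12·cos39.9° − 5·1.564 = 1.4; c'Δl = 23.62; W sinα = 7.7
Σc'Δl = 211.2 kN/m; ΣN' = 403.2 kN/m; ΣW sinα = 120.5 kN/m
Resisting = 211.2 + 403.2·tan24.5° = 211.2 + 183.8 = 395.0 kN/m
FS = 395.0 / 120.5 = 3.279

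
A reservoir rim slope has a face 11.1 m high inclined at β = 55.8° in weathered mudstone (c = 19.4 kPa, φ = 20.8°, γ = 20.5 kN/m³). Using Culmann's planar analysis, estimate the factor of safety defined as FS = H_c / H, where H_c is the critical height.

FS = 1.46

H_c = (4c/γ) · sinβ cosφ / [1 − cos(β − φ)]
    = (4·19.4/20.5) · sin55.8°·cos20.8° / [1 − cos35.0°]
    = 3.785 · 0.7732 / 0.1808 = 16.18 m
FS = H_c / H = 16.18 / 11.1 = 1.458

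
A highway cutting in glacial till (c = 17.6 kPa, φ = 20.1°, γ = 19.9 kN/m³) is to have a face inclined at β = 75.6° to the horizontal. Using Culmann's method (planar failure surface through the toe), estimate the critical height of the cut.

Culmann's analysis gives the critical failure plane at α_cr = (β + φ)/2 = (75.6 + 20.1)/2 = 47.8°, and the critical height
H_c = (4c/γ) · sinβ cosφ / [1 − cos(β − φ)]
    = (4·17.6/19.9) · sin75.6°·cos20.1° / [1 − cos(55.5°)]
    = 3.538 · 0.9686·0.9391 / [1 − 0.5664]
    = 3.538 · 0.9096 / 0.4336
    = 7.42 m

H_c = 7.42 m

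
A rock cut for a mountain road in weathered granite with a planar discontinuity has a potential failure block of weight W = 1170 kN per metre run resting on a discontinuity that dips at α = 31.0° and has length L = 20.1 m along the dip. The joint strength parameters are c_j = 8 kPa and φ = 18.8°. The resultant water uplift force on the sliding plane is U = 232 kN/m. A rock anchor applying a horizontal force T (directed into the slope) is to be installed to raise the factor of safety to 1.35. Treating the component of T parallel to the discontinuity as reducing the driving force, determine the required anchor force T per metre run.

Resolving forces along and normal to the sliding plane, with the horizontal anchor force T adding T·sinα to the effective normal force and T·cosα acting up the plane against the driving force:
FS = [c_jL + (W cosα − U + T sinα) tanφ] / [W sinα − T cosα]
Without the anchor: N' = 770.9 kN/m, driving T_d = 602.6 kN/m, resisting R = 8·20.1 + 770.9·tan18.8° = 423.2 kN/m, FS = 0.70.
Setting FS = 1.35 and solving for T:
1.35·(602.6 − T cos31.0°) = 423.2 + T sin31.0°·tan18.8°
T·(sin31.0°·tan18.8° + 1.35·cos31.0°) = 1.35·602.6 − 423.2
T·(0.5150·0.3404 + 1.35·0.8572) = 813.5 − 423.2 = 390.3
T·1.3325 = 390.3
T = 292.9 kN/m

T = 293 kN/m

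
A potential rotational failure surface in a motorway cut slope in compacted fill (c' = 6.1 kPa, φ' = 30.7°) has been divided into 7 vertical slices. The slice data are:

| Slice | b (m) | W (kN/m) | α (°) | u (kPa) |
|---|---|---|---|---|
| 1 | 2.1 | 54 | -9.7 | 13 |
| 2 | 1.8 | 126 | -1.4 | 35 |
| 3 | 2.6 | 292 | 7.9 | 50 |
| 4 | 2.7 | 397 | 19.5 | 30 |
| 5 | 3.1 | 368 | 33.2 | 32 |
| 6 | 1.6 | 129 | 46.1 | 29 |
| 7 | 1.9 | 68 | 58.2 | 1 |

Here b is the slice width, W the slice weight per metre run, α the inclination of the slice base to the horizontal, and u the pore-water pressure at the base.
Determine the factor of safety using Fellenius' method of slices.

Ordinary method of slices: FS = Σ[c'·Δl_i + (W_i cosα_i − u_i·Δl_i)·tanφ'] / Σ W_i sinα_i, with Δl_i = b_i / cosα_i.
Slice 1: Δl = 2.1/cos(-9.7°) = 2.130 m; N'_1 = 54·cos(-9.7°) − 13·2.130 = 25.5; c'Δl = 13.00; W sinα = -9.1
Slice 2: Δl = 1.8/cos(-1.4°) = 1.801 m; N'_2 = 126·cos(-1.4°) − 35·1.801 = 62.9; c'Δl = 10.98; W sinα = -3.1
Slice 3: Δl = 2.6/cos7.9° = 2.625 m; N'_3 = 292·cos7.9° − 50·2.625 = 158.0; c'Δl = 16.01; W sinα = 40.1
Slice 4: Δl = 2.7/cos19.5° = 2.864 m; N'_4 = 397·cos19.5° − 30·2.864 = 288.3; c'Δl = 17.47; W sinα = 132.5
Slice 5: Δl = 3.1/cos33.2° = 3.705 m; N'_5 = 368·cos33.2° − 32·3.705 = 189.4; c'Δl = 22.60; W sinα = 201.5
Slice 6: Δl = 1.6/cos46.1° = 2.307 m; N'_6 = 129·cos46.1° − 29·2.307 = 22.5; c'Δl = 14.08; W sinα = 93.0
Slice 7: Δl = 1.9/cos58.2° = 3.606 m; N'_7 = 68·cos58.2° − 1·3.606 = 32.2; c'Δl = 21.99; W sinα = 57.8
Σc'Δl = 116.1 kN/m; ΣN' = 778.9 kN/m; ΣW sinα = 512.7 kN/m
Resisting = 116.1 + 778.9·tan30.7° = 116.1 + 462.5 = 578.6 kN/m
FS = 578.6 / 512.7 = 1.128

FS = 1.13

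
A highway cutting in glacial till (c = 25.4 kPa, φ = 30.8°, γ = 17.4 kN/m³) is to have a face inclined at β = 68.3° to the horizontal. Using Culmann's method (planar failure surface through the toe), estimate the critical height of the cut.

Culmann's analysis gives the critical failure plane at α_cr = (β + φ)/2 = (68.3 + 30.8)/2 = 49.5°, and the critical height
H_c = (4c/γ) · sinβ cosφ / [1 − cos(β − φ)]
    = (4·25.4/17.4) · sin68.3°·cos30.8° / [1 − cos(37.5°)]
    = 5.839 · 0.9291·0.8590 / [1 − 0.7934]
    = 5.839 · 0.7981 / 0.2066
    = 22.55 m

H_c = 22.55 m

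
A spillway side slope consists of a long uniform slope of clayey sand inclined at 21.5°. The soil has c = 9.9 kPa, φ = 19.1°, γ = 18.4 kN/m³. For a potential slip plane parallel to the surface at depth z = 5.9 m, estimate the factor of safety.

For an infinite slope with a slip plane parallel to the surface (no pore pressure): FS = [c + γz cos²β tanφ] / [γz sinβ cosβ].
γz = 18.4·5.9 = 108.56 kN/m²
Numerator = 9.9 + 108.56·cos²21.5°·tan19.1° = 9.9 + 108.56·0.8657·0.3463 = 42.443 kPa
Denominator = 108.56·sin21.5°·cos21.5° = 108.56·0.3665·0.9304 = 37.019 kPa
FS = 42.443 / 37.019 = 1.147

FS = 1.15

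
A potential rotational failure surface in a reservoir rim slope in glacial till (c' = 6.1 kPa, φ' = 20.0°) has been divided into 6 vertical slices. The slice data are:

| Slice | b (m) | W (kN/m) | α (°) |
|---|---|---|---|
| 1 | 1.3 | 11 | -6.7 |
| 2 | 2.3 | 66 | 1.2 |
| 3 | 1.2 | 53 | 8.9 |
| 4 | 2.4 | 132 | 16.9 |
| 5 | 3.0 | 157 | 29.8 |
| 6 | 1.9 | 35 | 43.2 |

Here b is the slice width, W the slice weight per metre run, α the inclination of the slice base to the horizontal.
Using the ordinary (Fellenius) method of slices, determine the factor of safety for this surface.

FS = 1.57

Ordinary method of slices: FS = Σ[c'·Δl_i + (W_i cosα_i)·tanφ'] / Σ W_i sinα_i, with Δl_i = b_i / cosα_i.
Slice 1: Δl = 1.3/cos(-6.7°) = 1.309 m; N'_1 = 11·cos(-6.7°) = 10.9; c'Δl = 7.98; W sinα = -1.3
Slice 2: Δl = 2.3/cos1.2° = 2.301 m; N'_2 = 66·cos1.2° = 66.0; c'Δl = 14.03; W sinα = 1.4
Slice 3: Δl = 1.2/cos8.9° = 1.215 m; N'_3 = 53·cos8.9° = 52.4; c'Δl = 7.41; W sinα = 8.2
Slice 4: Δl = 2.4/cos16.9° = 2.508 m; N'_4 = 132·cos16.9° = 126.3; c'Δl = 15.30; W sinα = 38.4
Slice 5: Δl = 3.0/cos29.8° = 3.457 m; N'_5 = 157·cos29.8° = 136.2; c'Δl = 21.09; W sinα = 78.0
Slice 6: Δl = 1.9/cos43.2° = 2.606 m; N'_6 = 35·cos43.2° = 25.5; c'Δl = 15.90; W sinα = 24.0
Σc'Δl = 81.7 kN/m; ΣN' = 417.3 kN/m; ΣW sinα = 148.7 kN/m
Resisting = 81.7 + 417.3·tan20.0° = 81.7 + 151.9 = 233.6 kN/m
FS = 233.6 / 148.7 = 1.571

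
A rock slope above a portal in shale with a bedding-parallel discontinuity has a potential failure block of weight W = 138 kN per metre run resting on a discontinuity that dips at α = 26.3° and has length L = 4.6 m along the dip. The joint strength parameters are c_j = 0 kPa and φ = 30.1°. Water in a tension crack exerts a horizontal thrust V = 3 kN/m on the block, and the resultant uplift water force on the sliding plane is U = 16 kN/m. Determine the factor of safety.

FS = 0.97

Resolving the block weight along and normal to the plane and applying the Mohr–Coulomb strength on the joint:
N' = W cosα − U − V sinα = 138·cos26.3° − 16 − 3·sin26.3° = 106.4 kN/m
Driving force T = W sinα + V cosα = 138·sin26.3° + 3·cos26.3° = 63.8 kN/m
Resisting force R = c_j·L + N'·tanφ = 0·4.6 + 106.4·tan30.1° = 0.0 + 61.7 = 61.7 kN/m
FS = R / T = 61.7 / 63.8 = 0.966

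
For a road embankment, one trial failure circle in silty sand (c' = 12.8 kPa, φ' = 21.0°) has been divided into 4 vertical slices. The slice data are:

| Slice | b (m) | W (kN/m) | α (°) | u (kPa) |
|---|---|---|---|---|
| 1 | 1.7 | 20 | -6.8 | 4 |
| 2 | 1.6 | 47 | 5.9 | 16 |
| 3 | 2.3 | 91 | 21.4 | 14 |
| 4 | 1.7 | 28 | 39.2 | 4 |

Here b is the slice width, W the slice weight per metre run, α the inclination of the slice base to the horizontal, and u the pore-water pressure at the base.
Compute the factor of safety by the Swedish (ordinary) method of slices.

Ordinary method of slices: FS = Σ[c'·Δl_i + (W_i cosα_i − u_i·Δl_i)·tanφ'] / Σ W_i sinα_i, with Δl_i = b_i / cosα_i.
Slice 1: Δl = 1.7/cos(-6.8°) = 1.712 m; N'_1 = 20·cos(-6.8°) − 4·1.712 = 13.0; c'Δl = 21.91; W sinα = -2.4
Slice 2: Δl = 1.6/cos5.9° = 1.609 m; N'_2 = 47·cos5.9° − 16·1.609 = 21.0; c'Δl = 20.59; W sinα = 4.8
Slice 3: Δl = 2.3/cos21.4° = 2.470 m; N'_3 = 91·cos21.4° − 14·2.470 = 50.1; c'Δl = 31.62; W sinα = 33.2
Slice 4: Δl = 1.7/cos39.2° = 2.194 m; N'_4 = 28·cos39.2° − 4·2.194 = 12.9; c'Δl = 28.08; W sinα = 17.7
Σc'Δl = 102.2 kN/m; ΣN' = 97.1 kN/m; ΣW sinα = 53.4 kN/m
Resisting = 102.2 + 97.1·tan21.0° = 102.2 + 37.3 = 139.5 kN/m
FS = 139.5 / 53.4 = 2.614

FS = 2.61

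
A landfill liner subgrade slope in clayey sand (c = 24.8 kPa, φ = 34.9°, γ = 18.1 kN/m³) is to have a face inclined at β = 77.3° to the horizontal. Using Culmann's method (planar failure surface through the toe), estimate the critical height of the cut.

Culmann's analysis gives the critical failure plane at α_cr = (β + φ)/2 = (77.3 + 34.9)/2 = 56.1°, and the critical height
H_c = (4c/γ) · sinβ cosφ / [1 − cos(β − φ)]
    = (4·24.8/18.1) · sin77.3°·cos34.9° / [1 − cos(42.4°)]
    = 5.481 · 0.9755·0.8202 / [1 − 0.7385]
    = 5.481 · 0.8001 / 0.2615
    = 16.77 m

H_c = 16.77 m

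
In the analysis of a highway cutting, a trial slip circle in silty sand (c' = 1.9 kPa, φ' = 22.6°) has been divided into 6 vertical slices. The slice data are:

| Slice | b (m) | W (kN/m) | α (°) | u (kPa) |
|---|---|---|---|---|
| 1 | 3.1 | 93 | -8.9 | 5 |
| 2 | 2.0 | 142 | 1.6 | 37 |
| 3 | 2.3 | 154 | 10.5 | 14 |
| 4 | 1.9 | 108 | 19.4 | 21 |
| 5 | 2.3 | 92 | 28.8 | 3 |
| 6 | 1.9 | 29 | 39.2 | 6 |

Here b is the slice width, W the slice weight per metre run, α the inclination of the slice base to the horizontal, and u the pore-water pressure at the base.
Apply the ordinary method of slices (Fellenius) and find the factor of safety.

Ordinary method of slices: FS = Σ[c'·Δl_i + (W_i cosα_i − u_i·Δl_i)·tanφ'] / Σ W_i sinα_i, with Δl_i = b_i / cosα_i.
Slice 1: Δl = 3.1/cos(-8.9°) = 3.138 m; N'_1 = 93·cos(-8.9°) − 5·3.138 = 76.2; c'Δl = 5.96; W sinα = -14.4
Slice 2: Δl = 2.0/cos1.6° = 2.001 m; N'_2 = 142·cos1.6° − 37·2.001 = 67.9; c'Δl = 3.80; W sinα = 4.0
Slice 3: Δl = 2.3/cos10.5° = 2.339 m; N'_3 = 154·cos10.5° − 14·2.339 = 118.7; c'Δl = 4.44; W sinα = 28.1
Slice 4: Δl = 1.9/cos19.4° = 2.014 m; N'_4 = 108·cos19.4° − 21·2.014 = 59.6; c'Δl = 3.83; W sinα = 35.9
Slice 5: Δl = 2.3/cos28.8° = 2.625 m; N'_5 = 92·cos28.8° − 3·2.625 = 72.7; c'Δl = 4.99; W sinα = 44.3
Slice 6: Δl = 1.9/cos39.2° = 2.452 m; N'_6 = 29·cos39.2° − 6·2.452 = 7.8; c'Δl = 4.66; W sinα = 18.3
Σc'Δl = 27.7 kN/m; ΣN' = 402.9 kN/m; ΣW sinα = 116.2 kN/m
Resisting = 27.7 + 402.9·tan22.6° = 27.7 + 167.7 = 195.4 kN/m
FS = 195.4 / 116.2 = 1.682

FS = 1.68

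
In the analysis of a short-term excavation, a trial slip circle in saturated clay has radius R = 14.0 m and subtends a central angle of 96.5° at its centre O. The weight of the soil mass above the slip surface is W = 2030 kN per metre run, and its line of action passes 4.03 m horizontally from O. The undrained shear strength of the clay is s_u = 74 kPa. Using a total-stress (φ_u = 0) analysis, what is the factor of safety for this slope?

FS = 2.99

Taking moments about the centre O, the resisting moment is provided by the undrained shear strength acting along the arc:
Arc length L_a = R·θ = 14.0·(96.5°·π/180) = 14.0·1.6842 = 23.58 m
M_R = s_u·L_a·R = 74·23.58·14.0 = 24428.3 kN·m/m
M_D = W·d = 2030·4.03 = 8180.9 kN·m/m
FS = M_R / M_D = 24428.3 / 8180.9 = 2.986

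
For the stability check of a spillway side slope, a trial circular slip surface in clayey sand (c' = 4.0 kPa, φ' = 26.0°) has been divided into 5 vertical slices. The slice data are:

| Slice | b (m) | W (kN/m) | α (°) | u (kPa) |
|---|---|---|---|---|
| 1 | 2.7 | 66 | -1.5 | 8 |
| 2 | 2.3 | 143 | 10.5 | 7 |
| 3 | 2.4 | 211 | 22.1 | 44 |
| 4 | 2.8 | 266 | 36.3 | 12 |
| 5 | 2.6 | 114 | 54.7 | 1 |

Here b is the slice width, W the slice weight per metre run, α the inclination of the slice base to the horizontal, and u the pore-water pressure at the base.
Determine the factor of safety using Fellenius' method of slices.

Ordinary method of slices: FS = Σ[c'·Δl_i + (W_i cosα_i − u_i·Δl_i)·tanφ'] / Σ W_i sinα_i, with Δl_i = b_i / cosα_i.
Slice 1: Δl = 2.7/cos(-1.5°) = 2.701 m; N'_1 = 66·cos(-1.5°) − 8·2.701 = 44.4; c'Δl = 10.80; W sinα = -1.7
Slice 2: Δl = 2.3/cos10.5° = 2.339 m; N'_2 = 143·cos10.5° − 7·2.339 = 124.2; c'Δl = 9.36; W sinα = 26.1
Slice 3: Δl = 2.4/cos22.1° = 2.590 m; N'_3 = 211·cos22.1° − 44·2.590 = 81.5; c'Δl = 10.36; W sinα = 79.4
Slice 4: Δl = 2.8/cos36.3° = 3.474 m; N'_4 = 266·cos36.3° − 12·3.474 = 172.7; c'Δl = 13.90; W sinα = 157.5
Slice 5: Δl = 2.6/cos54.7° = 4.499 m; N'_5 = 114·cos54.7° − 1·4.499 = 61.4; c'Δl = 18.00; W sinα = 93.0
Σc'Δl = 62.4 kN/m; ΣN' = 484.2 kN/m; ΣW sinα = 354.2 kN/m
Resisting = 62.4 + 484.2·tan26.0° = 62.4 + 236.2 = 298.6 kN/m
FS = 298.6 / 354.2 = 0.843

FS = 0.84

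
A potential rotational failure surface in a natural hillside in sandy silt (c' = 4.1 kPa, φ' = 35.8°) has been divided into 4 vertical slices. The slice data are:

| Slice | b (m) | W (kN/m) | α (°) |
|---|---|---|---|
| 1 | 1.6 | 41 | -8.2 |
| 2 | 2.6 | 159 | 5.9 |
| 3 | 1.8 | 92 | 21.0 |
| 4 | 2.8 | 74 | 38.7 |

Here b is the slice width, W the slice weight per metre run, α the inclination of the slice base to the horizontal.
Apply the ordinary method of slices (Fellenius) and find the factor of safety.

FS = 3.20

Ordinary method of slices: FS = Σ[c'·Δl_i + (W_i cosα_i)·tanφ'] / Σ W_i sinα_i, with Δl_i = b_i / cosα_i.
Slice 1: Δl = 1.6/cos(-8.2°) = 1.617 m; N'_1 = 41·cos(-8.2°) = 40.6; c'Δl = 6.63; W sinα = -5.8
Slice 2: Δl = 2.6/cos5.9° = 2.614 m; N'_2 = 159·cos5.9° = 158.2; c'Δl = 10.72; W sinα = 16.3
Slice 3: Δl = 1.8/cos21.0° = 1.928 m; N'_3 = 92·cos21.0° = 85.9; c'Δl = 7.91; W sinα = 33.0
Slice 4: Δl = 2.8/cos38.7° = 3.588 m; N'_4 = 74·cos38.7° = 57.8; c'Δl = 14.71; W sinα = 46.3
Σc'Δl = 40.0 kN/m; ΣN' = 342.4 kN/m; ΣW sinα = 89.7 kN/m
Resisting = 40.0 + 342.4·tan35.8° = 40.0 + 246.9 = 286.9 kN/m
FS = 286.9 / 89.7 = 3.197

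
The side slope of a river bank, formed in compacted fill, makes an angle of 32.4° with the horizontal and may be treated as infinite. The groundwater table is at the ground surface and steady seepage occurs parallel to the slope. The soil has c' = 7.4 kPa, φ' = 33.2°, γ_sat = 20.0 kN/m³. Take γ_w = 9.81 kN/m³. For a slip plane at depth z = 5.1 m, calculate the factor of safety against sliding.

With seepage parallel to the slope and the water table at the surface, the effective normal stress on the slip plane uses the buoyant unit weight γ' = γ_sat − γ_w while the driving shear stress uses γ_sat:
FS = [c' + γ' z cos²β tanφ'] / [γ_sat z sinβ cosβ]
γ' = 20.0 − 9.81 = 10.19 kN/m³
Numerator = 7.4 + 10.19·5.1·cos²32.4°·tan33.2° = 7.4 + 10.19·5.1·0.7129·0.6544 = 31.644 kPa
Denominator = 20.0·5.1·sin32.4°·cos32.4° = 20.0·5.1·0.5358·0.8443 = 46.146 kPa
FS = 31.644 / 46.146 = 0.686

FS = 0.69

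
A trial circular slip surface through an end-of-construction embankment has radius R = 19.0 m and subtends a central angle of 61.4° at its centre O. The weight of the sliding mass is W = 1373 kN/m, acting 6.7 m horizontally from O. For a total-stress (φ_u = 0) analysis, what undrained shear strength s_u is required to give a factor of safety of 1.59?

s_u = 37.8 kPa

FS = s_u·L_a·R / (W·d), so s_u = FS·W·d / (L_a·R).
Arc length L_a = R·θ = 19.0·(61.4°·π/180) = 19.0·1.0716 = 20.36 m
s_u = 1.59·1373·6.7 / (20.36·19.0) = 14626.6 / 386.86 = 37.81 kPa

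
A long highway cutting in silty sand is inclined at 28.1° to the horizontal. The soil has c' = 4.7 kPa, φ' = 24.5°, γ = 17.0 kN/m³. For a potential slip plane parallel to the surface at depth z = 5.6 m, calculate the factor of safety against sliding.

For an infinite slope with a slip plane parallel to the surface (no pore pressure): FS = [c' + γz cos²β tanφ'] / [γz sinβ cosβ].
γz = 17.0·5.6 = 95.20 kN/m²
Numerator = 4.7 + 95.20·cos²28.1°·tan24.5° = 4.7 + 95.20·0.7781·0.4557 = 38.460 kPa
Denominator = 95.20·sin28.1°·cos28.1° = 95.20·0.4710·0.8821 = 39.555 kPa
FS = 38.460 / 39.555 = 0.972

FS = 0.97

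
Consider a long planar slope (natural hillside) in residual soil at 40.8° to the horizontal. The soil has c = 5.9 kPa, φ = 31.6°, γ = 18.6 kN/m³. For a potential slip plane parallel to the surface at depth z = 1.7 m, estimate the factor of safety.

FS = 1.09

For an infinite slope with a slip plane parallel to the surface (no pore pressure): FS = [c + γz cos²β tanφ] / [γz sinβ cosβ].
γz = 18.6·1.7 = 31.62 kN/m²
Numerator = 5.9 + 31.62·cos²40.8°·tan31.6° = 5.9 + 31.62·0.5730·0.6152 = 17.047 kPa
Denominator = 31.62·sin40.8°·cos40.8° = 31.62·0.6534·0.7570 = 15.640 kPa
FS = 17.047 / 15.640 = 1.090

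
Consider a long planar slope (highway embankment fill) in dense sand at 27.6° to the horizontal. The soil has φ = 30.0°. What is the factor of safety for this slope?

FS = 1.10

For a dry cohesionless infinite slope the factor of safety is FS = tanφ / tanβ.
FS = tan30.0° / tan27.6° = 0.5774 / 0.5228 = 1.104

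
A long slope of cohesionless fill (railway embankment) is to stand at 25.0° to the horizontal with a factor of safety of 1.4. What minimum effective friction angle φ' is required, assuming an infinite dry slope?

FS = tanφ'/tanβ ⇒ tanφ' = FS · tanβ = 1.4 · tan25.0° = 0.6528
φ' = arctan(0.6528) = 33.14°

φ' = 33.1°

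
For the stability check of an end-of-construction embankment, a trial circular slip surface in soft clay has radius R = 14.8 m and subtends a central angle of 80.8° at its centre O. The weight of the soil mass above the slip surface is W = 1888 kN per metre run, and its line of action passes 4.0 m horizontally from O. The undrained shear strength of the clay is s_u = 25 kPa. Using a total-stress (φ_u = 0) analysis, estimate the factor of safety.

Taking moments about the centre O, the resisting moment is provided by the undrained shear strength acting along the arc:
Arc length L_a = R·θ = 14.8·(80.8°·π/180) = 14.8·1.4102 = 20.87 m
M_R = s_u·L_a·R = 25·20.87·14.8 = 7722.4 kN·m/m
M_D = W·d = 1888·4.0 = 7552.0 kN·m/m
FS = M_R / M_D = 7722.4 / 7552.0 = 1.023

FS = 1.02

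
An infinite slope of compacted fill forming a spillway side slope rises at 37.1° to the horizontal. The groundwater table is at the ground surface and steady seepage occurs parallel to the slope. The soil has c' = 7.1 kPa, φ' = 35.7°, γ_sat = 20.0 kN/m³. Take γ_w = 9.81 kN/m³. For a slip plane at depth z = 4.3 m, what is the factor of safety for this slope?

FS = 0.66

With seepage parallel to the slope and the water table at the surface, the effective normal stress on the slip plane uses the buoyant unit weight γ' = γ_sat − γ_w while the driving shear stress uses γ_sat:
FS = [c' + γ' z cos²β tanφ'] / [γ_sat z sinβ cosβ]
γ' = 20.0 − 9.81 = 10.19 kN/m³
Numerator = 7.1 + 10.19·4.3·cos²37.1°·tan35.7° = 7.1 + 10.19·4.3·0.6361·0.7186 = 27.129 kPa
Denominator = 20.0·4.3·sin37.1°·cos37.1° = 20.0·4.3·0.6032·0.7976 = 41.375 kPa
FS = 27.129 / 41.375 = 0.656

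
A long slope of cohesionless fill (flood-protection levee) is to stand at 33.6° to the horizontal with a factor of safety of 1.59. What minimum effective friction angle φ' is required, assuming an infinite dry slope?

φ' = 46.6°

FS = tanφ'/tanβ ⇒ tanφ' = FS · tanβ = 1.59 · tan33.6° = 1.0564
φ' = arctan(1.0564) = 46.57°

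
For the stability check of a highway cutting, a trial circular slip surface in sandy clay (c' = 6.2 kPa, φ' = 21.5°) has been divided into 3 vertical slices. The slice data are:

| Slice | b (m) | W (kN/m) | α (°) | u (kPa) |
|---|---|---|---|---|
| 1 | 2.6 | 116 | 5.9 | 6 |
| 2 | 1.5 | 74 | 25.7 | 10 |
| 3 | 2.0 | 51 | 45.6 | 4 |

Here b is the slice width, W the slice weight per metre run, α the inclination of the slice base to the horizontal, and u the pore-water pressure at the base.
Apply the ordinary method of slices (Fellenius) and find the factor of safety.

FS = 1.40

Ordinary method of slices: FS = Σ[c'·Δl_i + (W_i cosα_i − u_i·Δl_i)·tanφ'] / Σ W_i sinα_i, with Δl_i = b_i / cosα_i.
Slice 1: Δl = 2.6/cos5.9° = 2.614 m; N'_1 = 116·cos5.9° − 6·2.614 = 99.7; c'Δl = 16.21; W sinα = 11.9
Slice 2: Δl = 1.5/cos25.7° = 1.665 m; N'_2 = 74·cos25.7° − 10·1.665 = 50.0; c'Δl = 10.32; W sinα = 32.1
Slice 3: Δl = 2.0/cos45.6° = 2.859 m; N'_3 = 51·cos45.6° − 4·2.859 = 24.2; c'Δl = 17.72; W sinα = 36.4
Σc'Δl = 44.2 kN/m; ΣN' = 174.0 kN/m; ΣW sinα = 80.5 kN/m
Resisting = 44.2 + 174.0·tan21.5° = 44.2 + 68.5 = 112.8 kN/m
FS = 112.8 / 80.5 = 1.402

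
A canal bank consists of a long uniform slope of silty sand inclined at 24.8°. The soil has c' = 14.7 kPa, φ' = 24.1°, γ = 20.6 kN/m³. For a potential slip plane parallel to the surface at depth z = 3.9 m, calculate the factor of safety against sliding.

FS = 1.45

For an infinite slope with a slip plane parallel to the surface (no pore pressure): FS = [c' + γz cos²β tanφ'] / [γz sinβ cosβ].
γz = 20.6·3.9 = 80.34 kN/m²
Numerator = 14.7 + 80.34·cos²24.8°·tan24.1° = 14.7 + 80.34·0.8241·0.4473 = 44.315 kPa
Denominator = 80.34·sin24.8°·cos24.8° = 80.34·0.4195·0.9078 = 30.591 kPa
FS = 44.315 / 30.591 = 1.449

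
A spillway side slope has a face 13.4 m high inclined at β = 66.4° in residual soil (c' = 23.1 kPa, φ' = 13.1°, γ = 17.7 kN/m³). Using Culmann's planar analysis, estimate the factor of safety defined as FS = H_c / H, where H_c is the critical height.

FS = 0.86

H_c = (4c'/γ) · sinβ cosφ' / [1 − cos(β − φ')]
    = (4·23.1/17.7) · sin66.4°·cos13.1° / [1 − cos53.3°]
    = 5.220 · 0.8925 / 0.4024 = 11.58 m
FS = H_c / H = 11.58 / 13.4 = 0.864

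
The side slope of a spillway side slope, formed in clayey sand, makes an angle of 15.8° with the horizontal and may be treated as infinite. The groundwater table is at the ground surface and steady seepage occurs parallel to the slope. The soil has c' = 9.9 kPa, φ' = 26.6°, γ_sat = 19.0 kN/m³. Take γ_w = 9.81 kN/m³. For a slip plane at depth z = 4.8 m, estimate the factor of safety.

FS = 1.27

With seepage parallel to the slope and the water table at the surface, the effective normal stress on the slip plane uses the buoyant unit weight γ' = γ_sat − γ_w while the driving shear stress uses γ_sat:
FS = [c' + γ' z cos²β tanφ'] / [γ_sat z sinβ cosβ]
γ' = 19.0 − 9.81 = 9.19 kN/m³
Numerator = 9.9 + 9.19·4.8·cos²15.8°·tan26.6° = 9.9 + 9.19·4.8·0.9259·0.5008 = 30.352 kPa
Denominator = 19.0·4.8·sin15.8°·cos15.8° = 19.0·4.8·0.2723·0.9622 = 23.894 kPa
FS = 30.352 / 23.894 = 1.270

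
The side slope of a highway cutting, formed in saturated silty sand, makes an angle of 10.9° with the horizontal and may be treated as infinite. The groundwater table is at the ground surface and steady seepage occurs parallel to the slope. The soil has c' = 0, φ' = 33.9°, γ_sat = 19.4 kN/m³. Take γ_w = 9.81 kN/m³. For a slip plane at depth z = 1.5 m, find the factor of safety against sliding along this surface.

FS = 1.72

With seepage parallel to the slope and the water table at the surface, the effective normal stress on the slip plane uses the buoyant unit weight γ' = γ_sat − γ_w while the driving shear stress uses γ_sat:
FS = [c' + γ' z cos²β tanφ'] / [γ_sat z sinβ cosβ]
(For c' = 0 this reduces to FS = (γ'/γ_sat)·tanφ'/tanβ.)
γ' = 19.4 − 9.81 = 9.59 kN/m³
Numerator = 0.0 + 9.59·1.5·cos²10.9°·tan33.9° = 0.0 + 9.59·1.5·0.9642·0.6720 = 9.321 kPa
Denominator = 19.4·1.5·sin10.9°·cos10.9° = 19.4·1.5·0.1891·0.9820 = 5.403 kPa
FS = 9.321 / 5.403 = 1.725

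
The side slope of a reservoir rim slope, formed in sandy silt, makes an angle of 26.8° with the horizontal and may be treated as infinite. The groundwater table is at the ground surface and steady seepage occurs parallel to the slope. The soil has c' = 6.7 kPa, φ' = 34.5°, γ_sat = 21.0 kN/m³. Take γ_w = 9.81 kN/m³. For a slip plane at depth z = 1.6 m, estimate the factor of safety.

FS = 1.22

With seepage parallel to the slope and the water table at the surface, the effective normal stress on the slip plane uses the buoyant unit weight γ' = γ_sat − γ_w while the driving shear stress uses γ_sat:
FS = [c' + γ' z cos²β tanφ'] / [γ_sat z sinβ cosβ]
γ' = 21.0 − 9.81 = 11.19 kN/m³
Numerator = 6.7 + 11.19·1.6·cos²26.8°·tan34.5° = 6.7 + 11.19·1.6·0.7967·0.6873 = 16.504 kPa
Denominator = 21.0·1.6·sin26.8°·cos26.8° = 21.0·1.6·0.4509·0.8926 = 13.522 kPa
FS = 16.504 / 13.522 = 1.220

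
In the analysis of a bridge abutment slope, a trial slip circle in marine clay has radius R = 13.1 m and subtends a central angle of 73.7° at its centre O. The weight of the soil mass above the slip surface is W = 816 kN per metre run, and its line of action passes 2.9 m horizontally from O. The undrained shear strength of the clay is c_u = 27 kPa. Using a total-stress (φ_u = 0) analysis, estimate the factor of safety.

FS = 2.52

Taking moments about the centre O, the resisting moment is provided by the undrained shear strength acting along the arc:
Arc length L_a = R·θ = 13.1·(73.7°·π/180) = 13.1·1.2863 = 16.85 m
M_R = c_u·L_a·R = 27·16.85·13.1 = 5960.1 kN·m/m
M_D = W·d = 816·2.9 = 2366.4 kN·m/m
FS = M_R / M_D = 5960.1 / 2366.4 = 2.519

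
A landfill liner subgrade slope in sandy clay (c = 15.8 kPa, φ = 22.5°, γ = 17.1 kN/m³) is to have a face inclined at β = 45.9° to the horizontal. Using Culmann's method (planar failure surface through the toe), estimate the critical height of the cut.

H_c = 29.81 m

Culmann's analysis gives the critical failure plane at α_cr = (β + φ)/2 = (45.9 + 22.5)/2 = 34.2°, and the critical height
H_c = (4c/γ) · sinβ cosφ / [1 − cos(β − φ)]
    = (4·15.8/17.1) · sin45.9°·cos22.5° / [1 − cos(23.4°)]
    = 3.696 · 0.7181·0.9239 / [1 − 0.9178]
    = 3.696 · 0.6635 / 0.0822
    = 29.81 m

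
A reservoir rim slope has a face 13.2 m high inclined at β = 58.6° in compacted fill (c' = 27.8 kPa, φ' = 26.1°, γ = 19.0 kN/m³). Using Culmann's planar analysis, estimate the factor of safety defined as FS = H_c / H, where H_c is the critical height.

H_c = (4c'/γ) · sinβ cosφ' / [1 − cos(β − φ')]
    = (4·27.8/19.0) · sin58.6°·cos26.1° / [1 − cos32.5°]
    = 5.853 · 0.7665 / 0.1566 = 28.65 m
FS = H_c / H = 28.65 / 13.2 = 2.170

FS = 2.17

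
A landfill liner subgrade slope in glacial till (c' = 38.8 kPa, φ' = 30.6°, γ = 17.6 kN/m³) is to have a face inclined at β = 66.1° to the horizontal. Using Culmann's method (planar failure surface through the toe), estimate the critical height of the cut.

H_c = 37.33 m

Culmann's analysis gives the critical failure plane at α_cr = (β + φ')/2 = (66.1 + 30.6)/2 = 48.3°, and the critical height
H_c = (4c'/γ) · sinβ cosφ' / [1 − cos(β − φ')]
    = (4·38.8/17.6) · sin66.1°·cos30.6° / [1 − cos(35.5°)]
    = 8.818 · 0.9143·0.8607 / [1 − 0.8141]
    = 8.818 · 0.7869 / 0.1859
    = 37.33 m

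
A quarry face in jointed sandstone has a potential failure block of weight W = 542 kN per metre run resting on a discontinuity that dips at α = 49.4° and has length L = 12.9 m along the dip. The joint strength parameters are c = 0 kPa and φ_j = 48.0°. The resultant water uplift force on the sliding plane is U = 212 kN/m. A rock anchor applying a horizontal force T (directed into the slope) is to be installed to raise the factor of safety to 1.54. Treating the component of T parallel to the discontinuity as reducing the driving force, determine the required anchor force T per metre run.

Resolving forces along and normal to the sliding plane, with the horizontal anchor force T adding T·sinα to the effective normal force and T·cosα acting up the plane against the driving force:
FS = [cL + (W cosα − U + T sinα) tanφ_j] / [W sinα − T cosα]
Without the anchor: N' = 140.7 kN/m, driving T_d = 411.5 kN/m, resisting R = 0·12.9 + 140.7·tan48.0° = 156.3 kN/m, FS = 0.38.
Setting FS = 1.54 and solving for T:
1.54·(411.5 − T cos49.4°) = 156.3 + T sin49.4°·tan48.0°
T·(sin49.4°·tan48.0° + 1.54·cos49.4°) = 1.54·411.5 − 156.3
T·(0.7593·1.1106 + 1.54·0.6508) = 633.7 − 156.3 = 477.5
T·1.8454 = 477.5
T = 258.7 kN/m

T = 259 kN/m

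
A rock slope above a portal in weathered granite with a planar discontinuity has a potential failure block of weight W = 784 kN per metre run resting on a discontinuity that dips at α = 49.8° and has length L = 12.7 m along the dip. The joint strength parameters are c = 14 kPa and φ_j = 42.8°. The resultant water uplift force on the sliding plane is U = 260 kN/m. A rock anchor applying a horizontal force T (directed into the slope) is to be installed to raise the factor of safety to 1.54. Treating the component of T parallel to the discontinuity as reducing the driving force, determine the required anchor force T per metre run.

Resolving forces along and normal to the sliding plane, with the horizontal anchor force T adding T·sinα to the effective normal force and T·cosα acting up the plane against the driving force:
FS = [cL + (W cosα − U + T sinα) tanφ_j] / [W sinα − T cosα]
Without the anchor: N' = 246.0 kN/m, driving T_d = 598.8 kN/m, resisting R = 14·12.7 + 246.0·tan42.8° = 405.6 kN/m, FS = 0.68.
Setting FS = 1.54 and solving for T:
1.54·(598.8 − T cos49.8°) = 405.6 + T sin49.8°·tan42.8°
T·(sin49.8°·tan42.8° + 1.54·cos49.8°) = 1.54·598.8 − 405.6
T·(0.7638·0.9260 + 1.54·0.6455) = 922.2 − 405.6 = 516.5
T·1.7013 = 516.5
T = 303.6 kN/m

T = 304 kN/m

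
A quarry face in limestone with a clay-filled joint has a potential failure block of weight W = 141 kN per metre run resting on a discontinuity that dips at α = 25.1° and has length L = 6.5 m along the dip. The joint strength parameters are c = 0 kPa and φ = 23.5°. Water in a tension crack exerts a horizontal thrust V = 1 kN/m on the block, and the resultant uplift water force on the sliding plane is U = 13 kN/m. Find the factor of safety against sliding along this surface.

Resolving the block weight along and normal to the plane and applying the Mohr–Coulomb strength on the joint:
N' = W cosα − U − V sinα = 141·cos25.1° − 13 − 1·sin25.1° = 114.3 kN/m
Driving force T = W sinα + V cosα = 141·sin25.1° + 1·cos25.1° = 60.7 kN/m
Resisting force R = c·L + N'·tanφ = 0·6.5 + 114.3·tan23.5° = 0.0 + 49.7 = 49.7 kN/m
FS = R / T = 49.7 / 60.7 = 0.818

FS = 0.82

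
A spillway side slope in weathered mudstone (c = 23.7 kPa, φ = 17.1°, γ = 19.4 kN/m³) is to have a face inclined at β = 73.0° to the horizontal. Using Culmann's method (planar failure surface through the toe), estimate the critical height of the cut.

Culmann's analysis gives the critical failure plane at α_cr = (β + φ)/2 = (73.0 + 17.1)/2 = 45.0°, and the critical height
H_c = (4c/γ) · sinβ cosφ / [1 − cos(β − φ)]
    = (4·23.7/19.4) · sin73.0°·cos17.1° / [1 − cos(55.9°)]
    = 4.887 · 0.9563·0.9558 / [1 − 0.5606]
    = 4.887 · 0.9140 / 0.4394
    = 10.17 m

H_c = 10.17 m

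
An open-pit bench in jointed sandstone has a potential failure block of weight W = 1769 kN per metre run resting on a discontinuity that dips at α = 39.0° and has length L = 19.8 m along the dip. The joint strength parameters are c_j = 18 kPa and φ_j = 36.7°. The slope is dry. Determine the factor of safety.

Resolving the block weight along and normal to the plane and applying the Mohr–Coulomb strength on the joint:
N' = W cosα = 1769·cos39.0° = 1374.8 kN/m
Driving force T = W sinα = 1769·sin39.0° = 1113.3 kN/m
Resisting force R = c_j·L + N'·tanφ_j = 18·19.8 + 1374.8·tan36.7° = 356.4 + 1024.7 = 1381.1 kN/m
FS = R / T = 1381.1 / 1113.3 = 1.241

FS = 1.24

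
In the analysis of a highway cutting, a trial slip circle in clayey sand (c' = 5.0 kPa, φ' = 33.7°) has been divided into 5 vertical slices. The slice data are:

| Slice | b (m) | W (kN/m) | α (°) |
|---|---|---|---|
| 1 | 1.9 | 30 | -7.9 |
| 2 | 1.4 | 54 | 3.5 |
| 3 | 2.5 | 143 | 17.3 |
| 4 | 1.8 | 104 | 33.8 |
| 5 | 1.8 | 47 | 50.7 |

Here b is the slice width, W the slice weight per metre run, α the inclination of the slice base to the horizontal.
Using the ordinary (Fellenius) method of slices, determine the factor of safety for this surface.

Ordinary method of slices: FS = Σ[c'·Δl_i + (W_i cosα_i)·tanφ'] / Σ W_i sinα_i, with Δl_i = b_i / cosα_i.
Slice 1: Δl = 1.9/cos(-7.9°) = 1.918 m; N'_1 = 30·cos(-7.9°) = 29.7; c'Δl = 9.59; W sinα = -4.1
Slice 2: Δl = 1.4/cos3.5° = 1.403 m; N'_2 = 54·cos3.5° = 53.9; c'Δl = 7.01; W sinα = 3.3
Slice 3: Δl = 2.5/cos17.3° = 2.618 m; N'_3 = 143·cos17.3° = 136.5; c'Δl = 13.09; W sinα = 42.5
Slice 4: Δl = 1.8/cos33.8° = 2.166 m; N'_4 = 104·cos33.8° = 86.4; c'Δl = 10.83; W sinα = 57.9
Slice 5: Δl = 1.8/cos50.7° = 2.842 m; N'_5 = 47·cos50.7° = 29.8; c'Δl = 14.21; W sinα = 36.4
Σc'Δl = 54.7 kN/m; ΣN' = 336.3 kN/m; ΣW sinα = 135.9 kN/m
Resisting = 54.7 + 336.3·tan33.7° = 54.7 + 224.3 = 279.0 kN/m
FS = 279.0 / 135.9 = 2.053

FS = 2.05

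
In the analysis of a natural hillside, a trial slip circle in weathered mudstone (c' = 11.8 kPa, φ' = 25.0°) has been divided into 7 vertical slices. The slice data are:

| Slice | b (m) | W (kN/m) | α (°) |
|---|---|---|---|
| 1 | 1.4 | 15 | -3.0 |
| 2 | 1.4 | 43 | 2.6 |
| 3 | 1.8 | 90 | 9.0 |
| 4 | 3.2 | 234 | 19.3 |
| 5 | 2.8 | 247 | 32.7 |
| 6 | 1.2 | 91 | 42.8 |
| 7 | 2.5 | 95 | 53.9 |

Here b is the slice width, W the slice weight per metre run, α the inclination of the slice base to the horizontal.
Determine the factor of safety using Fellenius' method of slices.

Ordinary method of slices: FS = Σ[c'·Δl_i + (W_i cosα_i)·tanφ'] / Σ W_i sinα_i, with Δl_i = b_i / cosα_i.
Slice 1: Δl = 1.4/cos(-3.0°) = 1.402 m; N'_1 = 15·cos(-3.0°) = 15.0; c'Δl = 16.54; W sinα = -0.8
Slice 2: Δl = 1.4/cos2.6° = 1.401 m; N'_2 = 43·cos2.6° = 43.0; c'Δl = 16.54; W sinα = 2.0
Slice 3: Δl = 1.8/cos9.0° = 1.822 m; N'_3 = 90·cos9.0° = 88.9; c'Δl = 21.50; W sinα = 14.1
Slice 4: Δl = 3.2/cos19.3° = 3.391 m; N'_4 = 234·cos19.3° = 220.8; c'Δl = 40.01; W sinα = 77.3
Slice 5: Δl = 2.8/cos32.7° = 3.327 m; N'_5 = 247·cos32.7° = 207.9; c'Δl = 39.26; W sinα = 133.4
Slice 6: Δl = 1.2/cos42.8° = 1.635 m; N'_6 = 91·cos42.8° = 66.8; c'Δl = 19.30; W sinα = 61.8
Slice 7: Δl = 2.5/cos53.9° = 4.243 m; N'_7 = 95·cos53.9° = 56.0; c'Δl = 50.07; W sinα = 76.8
Σc'Δl = 203.2 kN/m; ΣN' = 698.3 kN/m; ΣW sinα = 364.6 kN/m
Resisting = 203.2 + 698.3·tan25.0° = 203.2 + 325.6 = 528.8 kN/m
FS = 528.8 / 364.6 = 1.450

FS = 1.45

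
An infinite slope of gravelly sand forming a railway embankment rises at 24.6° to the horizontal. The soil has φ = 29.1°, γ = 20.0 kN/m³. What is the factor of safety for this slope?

FS = 1.22

For a dry cohesionless infinite slope the factor of safety is FS = tanφ / tanβ.
FS = tan29.1° / tan24.6° = 0.5566 / 0.4578 = 1.216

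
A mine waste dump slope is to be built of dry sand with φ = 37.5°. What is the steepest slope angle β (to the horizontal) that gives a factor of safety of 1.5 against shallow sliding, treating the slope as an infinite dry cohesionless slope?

For an infinite dry cohesionless slope FS = tanφ/tanβ, so tanβ = tanφ / FS.
tanβ = tan37.5° / 1.5 = 0.7673 / 1.5 = 0.5116
β = arctan(0.5116) = 27.09°

β = 27.1°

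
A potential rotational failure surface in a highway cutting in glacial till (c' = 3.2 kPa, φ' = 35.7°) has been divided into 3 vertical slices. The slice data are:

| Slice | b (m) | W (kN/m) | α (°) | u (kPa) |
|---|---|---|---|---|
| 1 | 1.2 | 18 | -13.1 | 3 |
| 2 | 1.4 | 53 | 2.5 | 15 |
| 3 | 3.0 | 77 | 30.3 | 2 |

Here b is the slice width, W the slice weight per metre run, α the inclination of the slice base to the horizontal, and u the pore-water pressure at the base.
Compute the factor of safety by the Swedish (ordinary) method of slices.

Ordinary method of slices: FS = Σ[c'·Δl_i + (W_i cosα_i − u_i·Δl_i)·tanφ'] / Σ W_i sinα_i, with Δl_i = b_i / cosα_i.
Slice 1: Δl = 1.2/cos(-13.1°) = 1.232 m; N'_1 = 18·cos(-13.1°) − 3·1.232 = 13.8; c'Δl = 3.94; W sinα = -4.1
Slice 2: Δl = 1.4/cos2.5° = 1.401 m; N'_2 = 53·cos2.5° − 15·1.401 = 31.9; c'Δl = 4.48; W sinα = 2.3
Slice 3: Δl = 3.0/cos30.3° = 3.475 m; N'_3 = 77·cos30.3° − 2·3.475 = 59.5; c'Δl = 11.12; W sinα = 38.8
Σc'Δl = 19.5 kN/m; ΣN' = 105.3 kN/m; ΣW sinα = 37.1 kN/m
Resisting = 19.5 + 105.3·tan35.7° = 19.5 + 75.7 = 95.2 kN/m
FS = 95.2 / 37.1 = 2.568

FS = 2.57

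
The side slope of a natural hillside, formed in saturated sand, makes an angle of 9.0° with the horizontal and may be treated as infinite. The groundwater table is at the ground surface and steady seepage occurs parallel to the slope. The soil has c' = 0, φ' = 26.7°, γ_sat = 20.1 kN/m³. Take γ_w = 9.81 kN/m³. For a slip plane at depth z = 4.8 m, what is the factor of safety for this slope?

With seepage parallel to the slope and the water table at the surface, the effective normal stress on the slip plane uses the buoyant unit weight γ' = γ_sat − γ_w while the driving shear stress uses γ_sat:
FS = [c' + γ' z cos²β tanφ'] / [γ_sat z sinβ cosβ]
(For c' = 0 this reduces to FS = (γ'/γ_sat)·tanφ'/tanβ.)
γ' = 20.1 − 9.81 = 10.29 kN/m³
Numerator = 0.0 + 10.29·4.8·cos²9.0°·tan26.7° = 0.0 + 10.29·4.8·0.9755·0.5029 = 24.234 kPa
Denominator = 20.1·4.8·sin9.0°·cos9.0° = 20.1·4.8·0.1564·0.9877 = 14.907 kPa
FS = 24.234 / 14.907 = 1.626

FS = 1.63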